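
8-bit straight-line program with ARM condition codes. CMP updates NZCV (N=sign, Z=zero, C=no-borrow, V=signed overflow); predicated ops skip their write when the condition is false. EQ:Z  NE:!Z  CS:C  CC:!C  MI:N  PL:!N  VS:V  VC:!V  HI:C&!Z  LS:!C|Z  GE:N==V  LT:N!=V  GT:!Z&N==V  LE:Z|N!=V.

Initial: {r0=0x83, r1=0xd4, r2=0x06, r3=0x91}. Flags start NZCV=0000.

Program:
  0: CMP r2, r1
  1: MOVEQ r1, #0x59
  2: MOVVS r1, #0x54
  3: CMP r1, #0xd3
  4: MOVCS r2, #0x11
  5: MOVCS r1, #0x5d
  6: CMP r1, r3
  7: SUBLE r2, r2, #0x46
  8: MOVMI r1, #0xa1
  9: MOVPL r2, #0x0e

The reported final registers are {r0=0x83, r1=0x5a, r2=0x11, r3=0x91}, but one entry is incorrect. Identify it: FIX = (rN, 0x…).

FIX = (r1, 0xa1)

0: ✓ CMP  NZCV=0000
1: · MOVEQ
2: · MOVVS
3: ✓ CMP  NZCV=0010
4: ✓ MOVCS  r2←0x11
5: ✓ MOVCS  r1←0x5d
6: ✓ CMP  NZCV=1001
7: · SUBLE
8: ✓ MOVMI  r1←0xa1
9: · MOVPL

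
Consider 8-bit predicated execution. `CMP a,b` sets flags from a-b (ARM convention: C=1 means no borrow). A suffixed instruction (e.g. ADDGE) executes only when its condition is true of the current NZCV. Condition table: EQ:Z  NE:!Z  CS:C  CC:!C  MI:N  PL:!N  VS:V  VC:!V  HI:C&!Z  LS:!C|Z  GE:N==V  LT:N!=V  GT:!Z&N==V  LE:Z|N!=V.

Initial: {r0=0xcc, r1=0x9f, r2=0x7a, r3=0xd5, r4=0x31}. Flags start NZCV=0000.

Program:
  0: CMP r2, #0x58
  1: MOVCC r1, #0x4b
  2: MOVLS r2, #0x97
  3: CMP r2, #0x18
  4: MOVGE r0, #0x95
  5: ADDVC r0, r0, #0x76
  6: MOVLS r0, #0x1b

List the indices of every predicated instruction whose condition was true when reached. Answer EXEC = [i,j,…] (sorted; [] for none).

EXEC = [4,5]

0: ✓ CMP  NZCV=0010
1: · MOVCC
2: · MOVLS
3: ✓ CMP  NZCV=0010
4: ✓ MOVGE  r0←0x95
5: ✓ ADDVC  r0←0x0b
6: · MOVLS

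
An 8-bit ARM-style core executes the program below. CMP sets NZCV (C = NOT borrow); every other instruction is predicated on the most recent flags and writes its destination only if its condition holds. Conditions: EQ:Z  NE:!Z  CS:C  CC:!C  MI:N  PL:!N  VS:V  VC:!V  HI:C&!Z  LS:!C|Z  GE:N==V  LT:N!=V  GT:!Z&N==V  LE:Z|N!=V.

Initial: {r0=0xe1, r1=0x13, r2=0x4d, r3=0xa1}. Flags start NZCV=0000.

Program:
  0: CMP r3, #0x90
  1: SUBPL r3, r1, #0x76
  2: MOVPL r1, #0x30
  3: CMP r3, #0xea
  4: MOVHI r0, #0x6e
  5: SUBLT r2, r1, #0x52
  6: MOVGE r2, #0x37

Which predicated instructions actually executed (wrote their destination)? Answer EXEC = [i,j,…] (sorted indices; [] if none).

[0] flags=0010 → (cmp)
[1] flags=0010 PL?T → r3=0x9d
[2] flags=0010 PL?T → r1=0x30
[3] flags=1000 → (cmp)
[4] flags=1000 HI?F → skip
[5] flags=1000 LT?T → r2=0xde
[6] flags=1000 GE?F → skip

EXEC = [1,2,5]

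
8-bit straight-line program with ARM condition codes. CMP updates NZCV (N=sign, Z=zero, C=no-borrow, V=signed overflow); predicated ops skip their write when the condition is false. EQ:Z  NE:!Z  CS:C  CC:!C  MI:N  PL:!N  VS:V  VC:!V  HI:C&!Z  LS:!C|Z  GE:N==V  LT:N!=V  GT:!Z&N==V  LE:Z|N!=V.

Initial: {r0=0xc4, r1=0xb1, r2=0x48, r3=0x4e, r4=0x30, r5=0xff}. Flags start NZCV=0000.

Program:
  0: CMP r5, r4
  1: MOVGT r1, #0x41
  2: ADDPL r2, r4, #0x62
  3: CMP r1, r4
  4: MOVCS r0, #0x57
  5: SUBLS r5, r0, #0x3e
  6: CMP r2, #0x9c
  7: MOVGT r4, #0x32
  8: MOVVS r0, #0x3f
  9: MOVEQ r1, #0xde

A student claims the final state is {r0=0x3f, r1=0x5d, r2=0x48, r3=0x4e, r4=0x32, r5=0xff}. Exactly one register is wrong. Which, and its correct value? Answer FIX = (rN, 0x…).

FIX = (r1, 0xb1)

[0] flags=1010 → (cmp)
[1] flags=1010 GT?F → skip
[2] flags=1010 PL?F → skip
[3] flags=1010 → (cmp)
[4] flags=1010 CS?T → r0=0x57
[5] flags=1010 LS?F → skip
[6] flags=1001 → (cmp)
[7] flags=1001 GT?T → r4=0x32
[8] flags=1001 VS?T → r0=0x3f
[9] flags=1001 EQ?F → skip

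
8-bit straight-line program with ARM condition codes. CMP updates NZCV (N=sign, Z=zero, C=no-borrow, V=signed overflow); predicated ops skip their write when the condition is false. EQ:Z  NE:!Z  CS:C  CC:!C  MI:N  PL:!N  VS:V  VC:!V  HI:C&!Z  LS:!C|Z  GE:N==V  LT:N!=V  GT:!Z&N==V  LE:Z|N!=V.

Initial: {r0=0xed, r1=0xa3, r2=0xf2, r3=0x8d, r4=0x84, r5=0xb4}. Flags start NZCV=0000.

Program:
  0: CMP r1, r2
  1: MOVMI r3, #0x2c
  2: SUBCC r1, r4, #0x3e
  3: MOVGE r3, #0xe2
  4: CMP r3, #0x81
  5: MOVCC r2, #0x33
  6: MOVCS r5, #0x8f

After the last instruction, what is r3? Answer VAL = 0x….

0: ✓ CMP  NZCV=1000
1: ✓ MOVMI  r3←0x2c
2: ✓ SUBCC  r1←0x46
3: · MOVGE
4: ✓ CMP  NZCV=1001
5: ✓ MOVCC  r2←0x33
6: · MOVCS

VAL = 0x2c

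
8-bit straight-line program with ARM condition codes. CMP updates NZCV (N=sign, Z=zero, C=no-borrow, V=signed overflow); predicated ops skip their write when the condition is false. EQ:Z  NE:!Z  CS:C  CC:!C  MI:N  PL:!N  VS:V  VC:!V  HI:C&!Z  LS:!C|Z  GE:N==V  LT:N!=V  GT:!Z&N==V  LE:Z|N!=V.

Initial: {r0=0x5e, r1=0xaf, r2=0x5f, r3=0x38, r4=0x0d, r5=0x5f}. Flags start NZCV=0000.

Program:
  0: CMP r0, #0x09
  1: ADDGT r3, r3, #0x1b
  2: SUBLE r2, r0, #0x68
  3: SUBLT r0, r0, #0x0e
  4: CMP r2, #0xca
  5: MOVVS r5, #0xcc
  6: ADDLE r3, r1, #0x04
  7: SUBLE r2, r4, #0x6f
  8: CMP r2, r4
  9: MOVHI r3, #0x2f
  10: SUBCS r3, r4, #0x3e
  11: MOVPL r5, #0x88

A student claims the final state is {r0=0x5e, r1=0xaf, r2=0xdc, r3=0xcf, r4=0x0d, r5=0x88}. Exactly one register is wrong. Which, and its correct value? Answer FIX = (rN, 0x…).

FIX = (r2, 0x5f)

[0] flags=0010 → (cmp)
[1] flags=0010 GT?T → r3=0x53
[2] flags=0010 LE?F → skip
[3] flags=0010 LT?F → skip
[4] flags=1001 → (cmp)
[5] flags=1001 VS?T → r5=0xcc
[6] flags=1001 LE?F → skip
[7] flags=1001 LE?F → skip
[8] flags=0010 → (cmp)
[9] flags=0010 HI?T → r3=0x2f
[10] flags=0010 CS?T → r3=0xcf
[11] flags=0010 PL?T → r5=0x88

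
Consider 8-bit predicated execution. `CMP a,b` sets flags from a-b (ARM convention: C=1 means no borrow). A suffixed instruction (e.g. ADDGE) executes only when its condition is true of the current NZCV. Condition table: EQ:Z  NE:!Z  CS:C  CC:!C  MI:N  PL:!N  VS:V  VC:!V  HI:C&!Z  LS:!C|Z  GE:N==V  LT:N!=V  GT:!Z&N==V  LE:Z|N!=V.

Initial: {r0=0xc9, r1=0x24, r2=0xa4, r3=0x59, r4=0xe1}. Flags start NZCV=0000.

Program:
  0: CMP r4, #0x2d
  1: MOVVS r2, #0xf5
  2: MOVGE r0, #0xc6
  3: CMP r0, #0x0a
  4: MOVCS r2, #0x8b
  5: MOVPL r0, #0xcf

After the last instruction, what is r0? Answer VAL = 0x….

VAL = 0xc9

0: ✓ CMP  NZCV=1010
1: · MOVVS
2: · MOVGE
3: ✓ CMP  NZCV=1010
4: ✓ MOVCS  r2←0x8b
5: · MOVPL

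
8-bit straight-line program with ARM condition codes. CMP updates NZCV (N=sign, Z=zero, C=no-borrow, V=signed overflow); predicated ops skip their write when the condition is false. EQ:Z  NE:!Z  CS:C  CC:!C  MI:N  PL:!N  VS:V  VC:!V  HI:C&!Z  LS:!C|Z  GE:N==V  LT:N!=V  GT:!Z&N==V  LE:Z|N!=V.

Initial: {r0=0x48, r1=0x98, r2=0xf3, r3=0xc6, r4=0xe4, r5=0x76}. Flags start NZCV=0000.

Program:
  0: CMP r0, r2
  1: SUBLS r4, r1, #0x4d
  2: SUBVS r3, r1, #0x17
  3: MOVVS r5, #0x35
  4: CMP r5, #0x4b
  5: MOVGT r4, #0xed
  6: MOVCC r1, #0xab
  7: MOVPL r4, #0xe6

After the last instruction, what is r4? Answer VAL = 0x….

VAL = 0xe6

0: ✓ CMP  NZCV=0000
1: ✓ SUBLS  r4←0x4b
2: · SUBVS
3: · MOVVS
4: ✓ CMP  NZCV=0010
5: ✓ MOVGT  r4←0xed
6: · MOVCC
7: ✓ MOVPL  r4←0xe6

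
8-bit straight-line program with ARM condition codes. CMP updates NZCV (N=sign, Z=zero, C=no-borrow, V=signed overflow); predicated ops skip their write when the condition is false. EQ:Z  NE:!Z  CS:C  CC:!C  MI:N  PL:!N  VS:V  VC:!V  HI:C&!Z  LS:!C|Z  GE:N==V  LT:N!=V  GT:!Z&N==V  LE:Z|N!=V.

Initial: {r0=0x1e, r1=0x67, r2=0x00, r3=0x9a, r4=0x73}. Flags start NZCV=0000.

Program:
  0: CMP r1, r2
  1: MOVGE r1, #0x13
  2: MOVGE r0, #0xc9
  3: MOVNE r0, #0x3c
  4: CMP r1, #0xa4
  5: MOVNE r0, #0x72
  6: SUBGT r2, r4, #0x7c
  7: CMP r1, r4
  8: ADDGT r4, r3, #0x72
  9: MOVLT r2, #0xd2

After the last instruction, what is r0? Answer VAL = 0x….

VAL = 0x72

[0] flags=0010 → (cmp)
[1] flags=0010 GE?T → r1=0x13
[2] flags=0010 GE?T → r0=0xc9
[3] flags=0010 NE?T → r0=0x3c
[4] flags=0000 → (cmp)
[5] flags=0000 NE?T → r0=0x72
[6] flags=0000 GT?T → r2=0xf7
[7] flags=1000 → (cmp)
[8] flags=1000 GT?F → skip
[9] flags=1000 LT?T → r2=0xd2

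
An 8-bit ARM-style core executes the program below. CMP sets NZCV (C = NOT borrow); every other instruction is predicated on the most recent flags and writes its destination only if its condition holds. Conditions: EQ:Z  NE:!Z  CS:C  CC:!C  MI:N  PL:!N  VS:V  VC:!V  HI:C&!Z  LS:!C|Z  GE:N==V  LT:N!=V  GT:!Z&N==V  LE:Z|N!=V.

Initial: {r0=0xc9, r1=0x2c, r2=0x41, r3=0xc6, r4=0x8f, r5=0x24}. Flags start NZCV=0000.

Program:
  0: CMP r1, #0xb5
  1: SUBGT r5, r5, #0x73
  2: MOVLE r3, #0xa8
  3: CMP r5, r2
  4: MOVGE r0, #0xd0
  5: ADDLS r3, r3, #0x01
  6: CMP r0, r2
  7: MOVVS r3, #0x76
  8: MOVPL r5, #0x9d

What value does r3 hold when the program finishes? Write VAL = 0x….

VAL = 0xc6

0: ✓ CMP  NZCV=0000
1: ✓ SUBGT  r5←0xb1
2: · MOVLE
3: ✓ CMP  NZCV=0011
4: · MOVGE
5: · ADDLS
6: ✓ CMP  NZCV=1010
7: · MOVVS
8: · MOVPL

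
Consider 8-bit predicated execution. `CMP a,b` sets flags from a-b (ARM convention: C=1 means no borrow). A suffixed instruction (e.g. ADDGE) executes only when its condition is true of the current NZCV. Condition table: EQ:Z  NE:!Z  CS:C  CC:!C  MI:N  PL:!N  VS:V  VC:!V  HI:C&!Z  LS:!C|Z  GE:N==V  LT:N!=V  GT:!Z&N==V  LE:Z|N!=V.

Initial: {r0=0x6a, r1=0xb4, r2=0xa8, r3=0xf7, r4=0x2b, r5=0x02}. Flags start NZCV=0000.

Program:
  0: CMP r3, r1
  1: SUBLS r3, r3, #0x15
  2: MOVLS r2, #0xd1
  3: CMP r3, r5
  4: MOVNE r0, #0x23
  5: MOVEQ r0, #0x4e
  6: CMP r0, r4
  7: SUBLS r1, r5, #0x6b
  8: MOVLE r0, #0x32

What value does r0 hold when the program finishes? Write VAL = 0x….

VAL = 0x32

[0] flags=0010 → (cmp)
[1] flags=0010 LS?F → skip
[2] flags=0010 LS?F → skip
[3] flags=1010 → (cmp)
[4] flags=1010 NE?T → r0=0x23
[5] flags=1010 EQ?F → skip
[6] flags=1000 → (cmp)
[7] flags=1000 LS?T → r1=0x97
[8] flags=1000 LE?T → r0=0x32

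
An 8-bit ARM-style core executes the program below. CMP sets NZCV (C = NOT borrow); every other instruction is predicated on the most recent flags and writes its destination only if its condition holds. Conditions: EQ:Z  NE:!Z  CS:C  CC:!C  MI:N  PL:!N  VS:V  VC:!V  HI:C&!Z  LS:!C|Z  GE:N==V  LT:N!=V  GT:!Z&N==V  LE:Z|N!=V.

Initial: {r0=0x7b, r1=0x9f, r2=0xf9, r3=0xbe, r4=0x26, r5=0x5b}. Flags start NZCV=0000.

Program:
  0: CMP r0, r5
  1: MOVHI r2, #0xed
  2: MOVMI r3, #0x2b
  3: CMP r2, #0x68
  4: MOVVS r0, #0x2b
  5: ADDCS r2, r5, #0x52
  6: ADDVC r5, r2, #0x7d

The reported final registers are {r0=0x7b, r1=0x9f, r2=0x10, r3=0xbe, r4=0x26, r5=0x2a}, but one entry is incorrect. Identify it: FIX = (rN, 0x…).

[0] flags=0010 → (cmp)
[1] flags=0010 HI?T → r2=0xed
[2] flags=0010 MI?F → skip
[3] flags=1010 → (cmp)
[4] flags=1010 VS?F → skip
[5] flags=1010 CS?T → r2=0xad
[6] flags=1010 VC?T → r5=0x2a

FIX = (r2, 0xad)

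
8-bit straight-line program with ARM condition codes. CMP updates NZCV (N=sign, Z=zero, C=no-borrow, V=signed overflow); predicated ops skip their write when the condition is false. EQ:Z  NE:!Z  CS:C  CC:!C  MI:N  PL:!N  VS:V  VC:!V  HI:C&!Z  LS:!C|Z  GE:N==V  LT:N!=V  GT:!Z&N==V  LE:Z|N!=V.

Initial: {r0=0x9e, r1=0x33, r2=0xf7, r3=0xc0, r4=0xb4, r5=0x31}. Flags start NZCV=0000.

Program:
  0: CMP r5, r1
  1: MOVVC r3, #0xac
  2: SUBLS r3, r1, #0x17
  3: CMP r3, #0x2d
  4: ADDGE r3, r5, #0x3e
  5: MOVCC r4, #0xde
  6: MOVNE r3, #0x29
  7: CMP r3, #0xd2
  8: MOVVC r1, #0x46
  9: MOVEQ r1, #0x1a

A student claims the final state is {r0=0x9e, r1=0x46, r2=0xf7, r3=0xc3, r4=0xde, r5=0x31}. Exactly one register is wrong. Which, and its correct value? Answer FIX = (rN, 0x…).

FIX = (r3, 0x29)

0: ✓ CMP  NZCV=1000
1: ✓ MOVVC  r3←0xac
2: ✓ SUBLS  r3←0x1c
3: ✓ CMP  NZCV=1000
4: · ADDGE
5: ✓ MOVCC  r4←0xde
6: ✓ MOVNE  r3←0x29
7: ✓ CMP  NZCV=0000
8: ✓ MOVVC  r1←0x46
9: · MOVEQ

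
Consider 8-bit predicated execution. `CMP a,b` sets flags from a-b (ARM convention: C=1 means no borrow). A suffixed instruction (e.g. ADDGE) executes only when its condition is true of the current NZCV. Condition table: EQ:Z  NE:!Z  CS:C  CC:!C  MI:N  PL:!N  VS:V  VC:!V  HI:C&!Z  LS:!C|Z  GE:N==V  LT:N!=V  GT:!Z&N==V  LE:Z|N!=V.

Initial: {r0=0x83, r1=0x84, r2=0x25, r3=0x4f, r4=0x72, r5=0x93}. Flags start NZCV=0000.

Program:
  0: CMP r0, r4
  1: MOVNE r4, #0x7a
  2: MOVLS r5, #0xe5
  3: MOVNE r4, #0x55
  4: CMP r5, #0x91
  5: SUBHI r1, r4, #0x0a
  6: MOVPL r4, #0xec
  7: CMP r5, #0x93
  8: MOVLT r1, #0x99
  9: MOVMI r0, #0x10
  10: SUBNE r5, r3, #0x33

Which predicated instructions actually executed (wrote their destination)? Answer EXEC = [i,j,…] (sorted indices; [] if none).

0: ✓ CMP  NZCV=0011
1: ✓ MOVNE  r4←0x7a
2: · MOVLS
3: ✓ MOVNE  r4←0x55
4: ✓ CMP  NZCV=0010
5: ✓ SUBHI  r1←0x4b
6: ✓ MOVPL  r4←0xec
7: ✓ CMP  NZCV=0110
8: · MOVLT
9: · MOVMI
10: · SUBNE

EXEC = [1,3,5,6]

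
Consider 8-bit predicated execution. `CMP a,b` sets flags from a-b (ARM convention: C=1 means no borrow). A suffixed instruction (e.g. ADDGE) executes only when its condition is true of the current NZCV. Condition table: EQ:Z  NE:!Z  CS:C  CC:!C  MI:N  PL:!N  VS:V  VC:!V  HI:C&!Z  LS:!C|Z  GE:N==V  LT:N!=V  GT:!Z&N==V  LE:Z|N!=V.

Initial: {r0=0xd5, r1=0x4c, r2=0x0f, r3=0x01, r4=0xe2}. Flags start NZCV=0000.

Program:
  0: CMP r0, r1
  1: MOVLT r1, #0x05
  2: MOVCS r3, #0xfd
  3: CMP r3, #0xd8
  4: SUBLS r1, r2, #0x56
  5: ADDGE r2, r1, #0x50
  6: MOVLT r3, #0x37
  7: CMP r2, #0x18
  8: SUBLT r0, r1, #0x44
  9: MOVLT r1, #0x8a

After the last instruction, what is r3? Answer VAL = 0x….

VAL = 0xfd

[0] flags=1010 → (cmp)
[1] flags=1010 LT?T → r1=0x05
[2] flags=1010 CS?T → r3=0xfd
[3] flags=0010 → (cmp)
[4] flags=0010 LS?F → skip
[5] flags=0010 GE?T → r2=0x55
[6] flags=0010 LT?F → skip
[7] flags=0010 → (cmp)
[8] flags=0010 LT?F → skip
[9] flags=0010 LT?F → skip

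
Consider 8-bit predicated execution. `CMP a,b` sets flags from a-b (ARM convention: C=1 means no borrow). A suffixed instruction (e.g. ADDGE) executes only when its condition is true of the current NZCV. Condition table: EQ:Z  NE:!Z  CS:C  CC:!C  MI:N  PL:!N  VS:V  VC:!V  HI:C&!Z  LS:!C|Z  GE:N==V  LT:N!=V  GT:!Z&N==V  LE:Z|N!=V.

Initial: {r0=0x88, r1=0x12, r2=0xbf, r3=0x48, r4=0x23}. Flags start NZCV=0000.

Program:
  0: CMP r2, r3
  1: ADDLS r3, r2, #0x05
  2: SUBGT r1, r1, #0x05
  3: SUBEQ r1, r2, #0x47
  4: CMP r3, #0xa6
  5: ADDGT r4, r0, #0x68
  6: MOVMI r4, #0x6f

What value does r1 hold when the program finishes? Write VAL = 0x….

0: ✓ CMP  NZCV=0011
1: · ADDLS
2: · SUBGT
3: · SUBEQ
4: ✓ CMP  NZCV=1001
5: ✓ ADDGT  r4←0xf0
6: ✓ MOVMI  r4←0x6f

VAL = 0x12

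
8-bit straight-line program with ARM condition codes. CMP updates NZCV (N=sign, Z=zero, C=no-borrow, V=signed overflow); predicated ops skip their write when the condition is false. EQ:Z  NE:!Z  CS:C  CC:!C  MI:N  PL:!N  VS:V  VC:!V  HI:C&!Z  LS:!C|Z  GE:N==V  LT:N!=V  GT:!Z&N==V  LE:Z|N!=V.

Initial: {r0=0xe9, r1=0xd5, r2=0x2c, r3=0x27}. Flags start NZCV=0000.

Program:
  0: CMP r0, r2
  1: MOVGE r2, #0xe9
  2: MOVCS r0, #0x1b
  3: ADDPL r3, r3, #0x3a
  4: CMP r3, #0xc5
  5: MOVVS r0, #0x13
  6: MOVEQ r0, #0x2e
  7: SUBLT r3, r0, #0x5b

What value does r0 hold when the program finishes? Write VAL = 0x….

0: ✓ CMP  NZCV=1010
1: · MOVGE
2: ✓ MOVCS  r0←0x1b
3: · ADDPL
4: ✓ CMP  NZCV=0000
5: · MOVVS
6: · MOVEQ
7: · SUBLT

VAL = 0x1b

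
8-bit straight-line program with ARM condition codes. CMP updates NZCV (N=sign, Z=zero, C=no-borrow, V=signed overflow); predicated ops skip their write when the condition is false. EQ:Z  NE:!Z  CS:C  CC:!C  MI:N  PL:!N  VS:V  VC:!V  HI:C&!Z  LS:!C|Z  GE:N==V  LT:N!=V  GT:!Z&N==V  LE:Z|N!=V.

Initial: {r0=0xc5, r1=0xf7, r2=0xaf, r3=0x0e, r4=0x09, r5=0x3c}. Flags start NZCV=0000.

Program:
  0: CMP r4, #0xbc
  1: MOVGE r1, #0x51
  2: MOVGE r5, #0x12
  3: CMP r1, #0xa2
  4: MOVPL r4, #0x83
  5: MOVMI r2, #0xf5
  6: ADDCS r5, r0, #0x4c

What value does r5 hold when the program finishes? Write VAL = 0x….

VAL = 0x12

[0] flags=0000 → (cmp)
[1] flags=0000 GE?T → r1=0x51
[2] flags=0000 GE?T → r5=0x12
[3] flags=1001 → (cmp)
[4] flags=1001 PL?F → skip
[5] flags=1001 MI?T → r2=0xf5
[6] flags=1001 CS?F → skip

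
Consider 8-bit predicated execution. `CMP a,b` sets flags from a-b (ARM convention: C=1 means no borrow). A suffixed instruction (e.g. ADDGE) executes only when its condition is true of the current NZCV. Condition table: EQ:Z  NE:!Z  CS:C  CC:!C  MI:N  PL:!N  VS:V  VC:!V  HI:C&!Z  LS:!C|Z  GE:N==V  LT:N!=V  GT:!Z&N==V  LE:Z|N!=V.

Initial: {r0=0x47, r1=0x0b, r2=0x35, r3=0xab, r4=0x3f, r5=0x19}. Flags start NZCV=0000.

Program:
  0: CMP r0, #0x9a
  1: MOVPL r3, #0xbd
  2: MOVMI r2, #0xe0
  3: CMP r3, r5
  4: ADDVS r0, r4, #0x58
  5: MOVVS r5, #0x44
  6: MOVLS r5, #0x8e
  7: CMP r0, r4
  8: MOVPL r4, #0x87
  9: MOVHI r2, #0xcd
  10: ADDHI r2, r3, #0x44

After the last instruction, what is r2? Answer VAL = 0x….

0: ✓ CMP  NZCV=1001
1: · MOVPL
2: ✓ MOVMI  r2←0xe0
3: ✓ CMP  NZCV=1010
4: · ADDVS
5: · MOVVS
6: · MOVLS
7: ✓ CMP  NZCV=0010
8: ✓ MOVPL  r4←0x87
9: ✓ MOVHI  r2←0xcd
10: ✓ ADDHI  r2←0xef

VAL = 0xef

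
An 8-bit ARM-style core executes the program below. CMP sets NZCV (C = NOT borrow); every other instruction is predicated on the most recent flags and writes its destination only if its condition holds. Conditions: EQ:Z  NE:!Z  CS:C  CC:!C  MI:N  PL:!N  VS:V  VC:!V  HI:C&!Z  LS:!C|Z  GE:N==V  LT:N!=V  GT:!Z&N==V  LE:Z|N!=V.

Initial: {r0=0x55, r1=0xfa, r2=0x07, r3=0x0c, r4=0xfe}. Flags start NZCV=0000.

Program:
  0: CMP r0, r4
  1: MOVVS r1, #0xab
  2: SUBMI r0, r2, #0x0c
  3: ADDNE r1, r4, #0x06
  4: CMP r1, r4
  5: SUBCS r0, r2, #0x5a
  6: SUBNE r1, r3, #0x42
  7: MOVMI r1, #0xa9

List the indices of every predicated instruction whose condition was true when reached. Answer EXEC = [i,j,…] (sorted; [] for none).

EXEC = [3,6]

[0] flags=0000 → (cmp)
[1] flags=0000 VS?F → skip
[2] flags=0000 MI?F → skip
[3] flags=0000 NE?T → r1=0x04
[4] flags=0000 → (cmp)
[5] flags=0000 CS?F → skip
[6] flags=0000 NE?T → r1=0xca
[7] flags=0000 MI?F → skip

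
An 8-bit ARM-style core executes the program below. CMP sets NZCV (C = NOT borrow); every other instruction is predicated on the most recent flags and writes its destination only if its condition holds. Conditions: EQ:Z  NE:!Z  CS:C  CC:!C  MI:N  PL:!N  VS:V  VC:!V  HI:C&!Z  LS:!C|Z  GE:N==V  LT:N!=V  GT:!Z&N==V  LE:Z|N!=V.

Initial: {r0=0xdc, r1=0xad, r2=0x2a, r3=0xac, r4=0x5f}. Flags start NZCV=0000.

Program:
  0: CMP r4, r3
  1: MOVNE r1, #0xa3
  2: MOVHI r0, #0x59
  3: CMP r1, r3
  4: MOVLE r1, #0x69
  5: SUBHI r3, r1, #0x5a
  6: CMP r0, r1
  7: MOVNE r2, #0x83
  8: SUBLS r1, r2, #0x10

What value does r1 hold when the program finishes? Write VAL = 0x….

[0] flags=1001 → (cmp)
[1] flags=1001 NE?T → r1=0xa3
[2] flags=1001 HI?F → skip
[3] flags=1000 → (cmp)
[4] flags=1000 LE?T → r1=0x69
[5] flags=1000 HI?F → skip
[6] flags=0011 → (cmp)
[7] flags=0011 NE?T → r2=0x83
[8] flags=0011 LS?F → skip

VAL = 0x69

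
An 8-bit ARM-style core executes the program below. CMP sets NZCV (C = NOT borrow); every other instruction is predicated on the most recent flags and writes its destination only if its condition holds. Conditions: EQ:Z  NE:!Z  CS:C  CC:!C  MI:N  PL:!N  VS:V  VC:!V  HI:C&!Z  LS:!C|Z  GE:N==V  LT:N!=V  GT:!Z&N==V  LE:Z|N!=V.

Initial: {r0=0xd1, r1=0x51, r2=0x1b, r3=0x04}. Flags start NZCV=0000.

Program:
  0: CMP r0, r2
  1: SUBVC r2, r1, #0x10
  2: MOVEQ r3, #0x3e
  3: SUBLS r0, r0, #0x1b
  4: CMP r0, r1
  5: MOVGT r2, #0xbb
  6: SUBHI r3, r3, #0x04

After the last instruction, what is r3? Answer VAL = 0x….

VAL = 0x00

0: ✓ CMP  NZCV=1010
1: ✓ SUBVC  r2←0x41
2: · MOVEQ
3: · SUBLS
4: ✓ CMP  NZCV=1010
5: · MOVGT
6: ✓ SUBHI  r3←0x00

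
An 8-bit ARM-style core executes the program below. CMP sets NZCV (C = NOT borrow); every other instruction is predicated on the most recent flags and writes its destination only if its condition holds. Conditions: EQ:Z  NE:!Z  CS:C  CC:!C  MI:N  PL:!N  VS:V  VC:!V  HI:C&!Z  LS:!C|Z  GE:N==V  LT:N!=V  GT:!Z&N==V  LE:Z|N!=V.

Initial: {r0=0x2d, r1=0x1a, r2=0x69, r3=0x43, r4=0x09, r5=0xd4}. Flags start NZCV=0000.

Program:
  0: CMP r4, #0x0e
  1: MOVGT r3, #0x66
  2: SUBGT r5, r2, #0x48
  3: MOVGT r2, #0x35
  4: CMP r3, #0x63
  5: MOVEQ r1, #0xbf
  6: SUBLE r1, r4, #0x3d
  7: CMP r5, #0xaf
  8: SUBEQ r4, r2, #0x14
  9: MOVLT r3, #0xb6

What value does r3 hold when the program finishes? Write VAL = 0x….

VAL = 0x43

[0] flags=1000 → (cmp)
[1] flags=1000 GT?F → skip
[2] flags=1000 GT?F → skip
[3] flags=1000 GT?F → skip
[4] flags=1000 → (cmp)
[5] flags=1000 EQ?F → skip
[6] flags=1000 LE?T → r1=0xcc
[7] flags=0010 → (cmp)
[8] flags=0010 EQ?F → skip
[9] flags=0010 LT?F → skip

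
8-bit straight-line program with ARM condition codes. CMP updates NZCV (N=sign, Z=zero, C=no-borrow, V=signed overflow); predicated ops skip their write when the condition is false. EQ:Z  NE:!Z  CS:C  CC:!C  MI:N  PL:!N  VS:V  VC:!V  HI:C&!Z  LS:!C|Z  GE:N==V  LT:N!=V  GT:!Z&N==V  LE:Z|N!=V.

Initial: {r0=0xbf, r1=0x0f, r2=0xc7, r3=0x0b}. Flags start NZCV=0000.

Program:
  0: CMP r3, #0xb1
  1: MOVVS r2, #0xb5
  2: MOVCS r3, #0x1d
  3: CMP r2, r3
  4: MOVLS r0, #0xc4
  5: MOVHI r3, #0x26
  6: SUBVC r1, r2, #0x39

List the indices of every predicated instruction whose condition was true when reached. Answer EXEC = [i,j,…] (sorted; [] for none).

EXEC = [5,6]

[0] flags=0000 → (cmp)
[1] flags=0000 VS?F → skip
[2] flags=0000 CS?F → skip
[3] flags=1010 → (cmp)
[4] flags=1010 LS?F → skip
[5] flags=1010 HI?T → r3=0x26
[6] flags=1010 VC?T → r1=0x8e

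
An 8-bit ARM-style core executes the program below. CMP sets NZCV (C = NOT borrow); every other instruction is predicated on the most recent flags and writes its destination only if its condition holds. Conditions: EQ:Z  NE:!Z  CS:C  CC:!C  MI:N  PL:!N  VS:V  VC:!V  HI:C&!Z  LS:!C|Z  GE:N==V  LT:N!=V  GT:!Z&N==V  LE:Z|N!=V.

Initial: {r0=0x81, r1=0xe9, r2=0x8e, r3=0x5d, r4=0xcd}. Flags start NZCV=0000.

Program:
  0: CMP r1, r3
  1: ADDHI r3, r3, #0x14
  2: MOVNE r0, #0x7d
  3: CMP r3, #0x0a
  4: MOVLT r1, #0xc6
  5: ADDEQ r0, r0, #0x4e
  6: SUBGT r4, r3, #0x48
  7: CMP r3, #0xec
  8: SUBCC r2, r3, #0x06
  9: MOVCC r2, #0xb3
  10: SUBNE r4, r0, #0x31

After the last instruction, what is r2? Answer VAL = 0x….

VAL = 0xb3

[0] flags=1010 → (cmp)
[1] flags=1010 HI?T → r3=0x71
[2] flags=1010 NE?T → r0=0x7d
[3] flags=0010 → (cmp)
[4] flags=0010 LT?F → skip
[5] flags=0010 EQ?F → skip
[6] flags=0010 GT?T → r4=0x29
[7] flags=1001 → (cmp)
[8] flags=1001 CC?T → r2=0x6b
[9] flags=1001 CC?T → r2=0xb3
[10] flags=1001 NE?T → r4=0x4c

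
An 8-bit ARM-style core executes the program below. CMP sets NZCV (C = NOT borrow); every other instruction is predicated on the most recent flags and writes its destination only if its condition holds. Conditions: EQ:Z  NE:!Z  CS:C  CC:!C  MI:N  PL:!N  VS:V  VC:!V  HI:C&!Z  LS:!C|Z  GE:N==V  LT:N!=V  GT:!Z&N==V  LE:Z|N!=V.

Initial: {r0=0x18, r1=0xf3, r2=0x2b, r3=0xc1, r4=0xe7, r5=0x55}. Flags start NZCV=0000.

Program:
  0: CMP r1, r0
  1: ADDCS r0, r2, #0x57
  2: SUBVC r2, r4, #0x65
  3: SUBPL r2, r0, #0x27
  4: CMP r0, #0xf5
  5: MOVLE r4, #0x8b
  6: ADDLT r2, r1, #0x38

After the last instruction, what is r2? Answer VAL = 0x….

VAL = 0x2b

0: ✓ CMP  NZCV=1010
1: ✓ ADDCS  r0←0x82
2: ✓ SUBVC  r2←0x82
3: · SUBPL
4: ✓ CMP  NZCV=1000
5: ✓ MOVLE  r4←0x8b
6: ✓ ADDLT  r2←0x2b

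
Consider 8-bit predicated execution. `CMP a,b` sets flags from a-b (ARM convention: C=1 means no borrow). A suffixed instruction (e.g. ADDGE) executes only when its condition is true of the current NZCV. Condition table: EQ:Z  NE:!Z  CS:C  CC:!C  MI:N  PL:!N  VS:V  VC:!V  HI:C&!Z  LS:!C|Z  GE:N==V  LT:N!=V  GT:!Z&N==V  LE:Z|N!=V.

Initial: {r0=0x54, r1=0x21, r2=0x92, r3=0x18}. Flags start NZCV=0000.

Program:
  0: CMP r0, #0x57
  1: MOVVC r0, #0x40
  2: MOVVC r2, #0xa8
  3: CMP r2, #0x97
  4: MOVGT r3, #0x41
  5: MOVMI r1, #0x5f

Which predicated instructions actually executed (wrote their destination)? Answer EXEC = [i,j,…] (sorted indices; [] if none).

EXEC = [1,2,4]

[0] flags=1000 → (cmp)
[1] flags=1000 VC?T → r0=0x40
[2] flags=1000 VC?T → r2=0xa8
[3] flags=0010 → (cmp)
[4] flags=0010 GT?T → r3=0x41
[5] flags=0010 MI?F → skip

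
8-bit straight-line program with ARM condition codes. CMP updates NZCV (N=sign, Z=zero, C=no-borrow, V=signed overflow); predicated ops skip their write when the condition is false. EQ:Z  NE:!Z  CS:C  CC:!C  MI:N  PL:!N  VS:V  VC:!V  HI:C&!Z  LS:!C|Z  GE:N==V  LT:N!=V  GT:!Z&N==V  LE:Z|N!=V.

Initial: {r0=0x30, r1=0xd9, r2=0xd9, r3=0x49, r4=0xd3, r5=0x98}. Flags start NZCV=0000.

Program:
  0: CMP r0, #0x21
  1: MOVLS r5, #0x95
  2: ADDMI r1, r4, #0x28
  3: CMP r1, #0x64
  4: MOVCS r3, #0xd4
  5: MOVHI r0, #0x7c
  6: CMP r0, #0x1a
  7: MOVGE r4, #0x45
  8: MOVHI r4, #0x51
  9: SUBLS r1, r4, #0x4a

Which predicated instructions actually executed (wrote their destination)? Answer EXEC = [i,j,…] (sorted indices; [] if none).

EXEC = [4,5,7,8]

0: ✓ CMP  NZCV=0010
1: · MOVLS
2: · ADDMI
3: ✓ CMP  NZCV=0011
4: ✓ MOVCS  r3←0xd4
5: ✓ MOVHI  r0←0x7c
6: ✓ CMP  NZCV=0010
7: ✓ MOVGE  r4←0x45
8: ✓ MOVHI  r4←0x51
9: · SUBLS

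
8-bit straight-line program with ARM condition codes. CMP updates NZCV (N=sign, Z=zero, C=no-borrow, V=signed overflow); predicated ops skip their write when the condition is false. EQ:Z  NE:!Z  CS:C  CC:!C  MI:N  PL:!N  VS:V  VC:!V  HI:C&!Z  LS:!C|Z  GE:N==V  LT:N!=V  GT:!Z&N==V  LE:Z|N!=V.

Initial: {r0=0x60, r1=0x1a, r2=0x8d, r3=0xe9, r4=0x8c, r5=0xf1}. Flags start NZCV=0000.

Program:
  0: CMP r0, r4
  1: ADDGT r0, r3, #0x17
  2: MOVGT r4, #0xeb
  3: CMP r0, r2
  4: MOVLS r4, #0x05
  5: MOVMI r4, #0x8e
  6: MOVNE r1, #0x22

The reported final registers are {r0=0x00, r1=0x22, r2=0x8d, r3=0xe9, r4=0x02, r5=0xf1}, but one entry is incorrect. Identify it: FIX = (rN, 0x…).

FIX = (r4, 0x05)

0: ✓ CMP  NZCV=1001
1: ✓ ADDGT  r0←0x00
2: ✓ MOVGT  r4←0xeb
3: ✓ CMP  NZCV=0000
4: ✓ MOVLS  r4←0x05
5: · MOVMI
6: ✓ MOVNE  r1←0x22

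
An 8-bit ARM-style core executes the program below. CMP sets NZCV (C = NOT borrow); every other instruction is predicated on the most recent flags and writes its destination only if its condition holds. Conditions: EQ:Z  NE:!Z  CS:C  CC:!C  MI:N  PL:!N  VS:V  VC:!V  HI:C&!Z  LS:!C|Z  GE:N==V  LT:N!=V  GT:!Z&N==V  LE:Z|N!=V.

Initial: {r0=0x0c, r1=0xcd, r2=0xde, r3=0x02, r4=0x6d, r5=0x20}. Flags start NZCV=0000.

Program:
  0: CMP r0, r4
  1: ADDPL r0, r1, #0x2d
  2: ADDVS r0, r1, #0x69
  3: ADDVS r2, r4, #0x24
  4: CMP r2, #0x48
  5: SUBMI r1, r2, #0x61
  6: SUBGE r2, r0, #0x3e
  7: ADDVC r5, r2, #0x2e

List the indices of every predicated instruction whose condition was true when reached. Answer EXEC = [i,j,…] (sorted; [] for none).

0: ✓ CMP  NZCV=1000
1: · ADDPL
2: · ADDVS
3: · ADDVS
4: ✓ CMP  NZCV=1010
5: ✓ SUBMI  r1←0x7d
6: · SUBGE
7: ✓ ADDVC  r5←0x0c

EXEC = [5,7]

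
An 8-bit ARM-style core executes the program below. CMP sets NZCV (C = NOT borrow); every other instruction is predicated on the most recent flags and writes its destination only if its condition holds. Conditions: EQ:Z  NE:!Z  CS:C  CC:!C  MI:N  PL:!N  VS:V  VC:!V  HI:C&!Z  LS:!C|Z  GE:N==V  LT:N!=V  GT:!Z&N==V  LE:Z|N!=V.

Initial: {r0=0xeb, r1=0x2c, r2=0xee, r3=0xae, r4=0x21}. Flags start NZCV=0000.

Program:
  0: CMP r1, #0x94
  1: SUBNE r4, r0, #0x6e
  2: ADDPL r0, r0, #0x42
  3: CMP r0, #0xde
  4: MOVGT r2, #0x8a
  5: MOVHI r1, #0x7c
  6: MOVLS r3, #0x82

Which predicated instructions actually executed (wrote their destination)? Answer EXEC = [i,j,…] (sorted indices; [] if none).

EXEC = [1,4,5]

[0] flags=1001 → (cmp)
[1] flags=1001 NE?T → r4=0x7d
[2] flags=1001 PL?F → skip
[3] flags=0010 → (cmp)
[4] flags=0010 GT?T → r2=0x8a
[5] flags=0010 HI?T → r1=0x7c
[6] flags=0010 LS?F → skip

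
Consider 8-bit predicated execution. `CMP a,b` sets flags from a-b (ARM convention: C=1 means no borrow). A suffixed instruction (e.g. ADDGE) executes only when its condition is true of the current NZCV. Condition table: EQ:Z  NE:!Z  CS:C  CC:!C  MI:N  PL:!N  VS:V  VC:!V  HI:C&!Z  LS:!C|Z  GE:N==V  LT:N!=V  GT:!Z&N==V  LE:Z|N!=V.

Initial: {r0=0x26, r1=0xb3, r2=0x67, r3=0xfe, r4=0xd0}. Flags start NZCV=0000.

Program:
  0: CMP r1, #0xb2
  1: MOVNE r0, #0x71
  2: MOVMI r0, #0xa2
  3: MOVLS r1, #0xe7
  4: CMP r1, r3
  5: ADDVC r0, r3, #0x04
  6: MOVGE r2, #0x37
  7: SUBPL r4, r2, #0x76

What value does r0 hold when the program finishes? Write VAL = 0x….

[0] flags=0010 → (cmp)
[1] flags=0010 NE?T → r0=0x71
[2] flags=0010 MI?F → skip
[3] flags=0010 LS?F → skip
[4] flags=1000 → (cmp)
[5] flags=1000 VC?T → r0=0x02
[6] flags=1000 GE?F → skip
[7] flags=1000 PL?F → skip

VAL = 0x02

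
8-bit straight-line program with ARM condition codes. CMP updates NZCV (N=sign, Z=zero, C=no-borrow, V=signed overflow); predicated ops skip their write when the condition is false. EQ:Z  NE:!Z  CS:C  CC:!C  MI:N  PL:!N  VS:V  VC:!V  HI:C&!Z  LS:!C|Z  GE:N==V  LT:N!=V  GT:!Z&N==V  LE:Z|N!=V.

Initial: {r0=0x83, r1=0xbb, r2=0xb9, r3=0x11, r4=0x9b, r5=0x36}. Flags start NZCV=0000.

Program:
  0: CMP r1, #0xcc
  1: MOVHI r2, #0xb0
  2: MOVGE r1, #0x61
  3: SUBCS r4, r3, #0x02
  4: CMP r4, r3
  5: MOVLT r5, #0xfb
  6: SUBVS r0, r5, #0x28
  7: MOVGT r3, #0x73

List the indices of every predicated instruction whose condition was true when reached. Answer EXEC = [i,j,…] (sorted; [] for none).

EXEC = [5]

[0] flags=1000 → (cmp)
[1] flags=1000 HI?F → skip
[2] flags=1000 GE?F → skip
[3] flags=1000 CS?F → skip
[4] flags=1010 → (cmp)
[5] flags=1010 LT?T → r5=0xfb
[6] flags=1010 VS?F → skip
[7] flags=1010 GT?F → skip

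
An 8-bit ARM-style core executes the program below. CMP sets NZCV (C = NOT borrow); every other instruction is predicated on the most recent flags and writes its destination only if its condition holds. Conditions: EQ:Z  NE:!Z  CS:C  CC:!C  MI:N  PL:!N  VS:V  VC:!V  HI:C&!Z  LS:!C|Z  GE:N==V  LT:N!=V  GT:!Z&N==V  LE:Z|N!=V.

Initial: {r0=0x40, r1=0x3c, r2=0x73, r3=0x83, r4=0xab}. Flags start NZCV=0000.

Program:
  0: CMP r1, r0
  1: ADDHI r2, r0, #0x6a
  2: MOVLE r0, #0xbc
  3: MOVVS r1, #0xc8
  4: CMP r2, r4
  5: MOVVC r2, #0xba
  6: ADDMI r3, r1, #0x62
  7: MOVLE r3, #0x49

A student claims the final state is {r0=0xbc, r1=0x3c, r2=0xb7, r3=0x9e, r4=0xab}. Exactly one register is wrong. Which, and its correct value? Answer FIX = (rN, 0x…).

0: ✓ CMP  NZCV=1000
1: · ADDHI
2: ✓ MOVLE  r0←0xbc
3: · MOVVS
4: ✓ CMP  NZCV=1001
5: · MOVVC
6: ✓ ADDMI  r3←0x9e
7: · MOVLE

FIX = (r2, 0x73)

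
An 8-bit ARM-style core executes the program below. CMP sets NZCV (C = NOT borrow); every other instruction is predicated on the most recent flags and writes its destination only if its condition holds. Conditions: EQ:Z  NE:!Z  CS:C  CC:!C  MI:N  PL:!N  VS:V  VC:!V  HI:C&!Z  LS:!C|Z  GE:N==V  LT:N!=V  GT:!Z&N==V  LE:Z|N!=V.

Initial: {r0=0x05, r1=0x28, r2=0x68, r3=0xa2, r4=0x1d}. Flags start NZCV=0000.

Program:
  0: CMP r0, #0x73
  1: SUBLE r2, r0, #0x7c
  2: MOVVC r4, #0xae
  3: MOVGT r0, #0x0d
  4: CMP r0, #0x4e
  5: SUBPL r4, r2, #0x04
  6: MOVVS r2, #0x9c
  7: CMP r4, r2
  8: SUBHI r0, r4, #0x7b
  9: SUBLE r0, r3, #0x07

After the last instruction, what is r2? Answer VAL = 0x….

[0] flags=1000 → (cmp)
[1] flags=1000 LE?T → r2=0x89
[2] flags=1000 VC?T → r4=0xae
[3] flags=1000 GT?F → skip
[4] flags=1000 → (cmp)
[5] flags=1000 PL?F → skip
[6] flags=1000 VS?F → skip
[7] flags=0010 → (cmp)
[8] flags=0010 HI?T → r0=0x33
[9] flags=0010 LE?F → skip

VAL = 0x89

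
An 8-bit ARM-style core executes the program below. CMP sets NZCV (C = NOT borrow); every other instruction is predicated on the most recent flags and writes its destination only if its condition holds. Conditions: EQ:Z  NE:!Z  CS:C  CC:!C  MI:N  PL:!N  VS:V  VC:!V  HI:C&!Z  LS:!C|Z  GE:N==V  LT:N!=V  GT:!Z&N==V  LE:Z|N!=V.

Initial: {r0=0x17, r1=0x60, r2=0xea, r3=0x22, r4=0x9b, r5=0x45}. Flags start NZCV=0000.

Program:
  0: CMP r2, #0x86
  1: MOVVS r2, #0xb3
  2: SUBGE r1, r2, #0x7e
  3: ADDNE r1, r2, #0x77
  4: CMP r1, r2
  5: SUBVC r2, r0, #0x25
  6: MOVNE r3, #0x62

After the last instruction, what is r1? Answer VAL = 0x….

VAL = 0x61

[0] flags=0010 → (cmp)
[1] flags=0010 VS?F → skip
[2] flags=0010 GE?T → r1=0x6c
[3] flags=0010 NE?T → r1=0x61
[4] flags=0000 → (cmp)
[5] flags=0000 VC?T → r2=0xf2
[6] flags=0000 NE?T → r3=0x62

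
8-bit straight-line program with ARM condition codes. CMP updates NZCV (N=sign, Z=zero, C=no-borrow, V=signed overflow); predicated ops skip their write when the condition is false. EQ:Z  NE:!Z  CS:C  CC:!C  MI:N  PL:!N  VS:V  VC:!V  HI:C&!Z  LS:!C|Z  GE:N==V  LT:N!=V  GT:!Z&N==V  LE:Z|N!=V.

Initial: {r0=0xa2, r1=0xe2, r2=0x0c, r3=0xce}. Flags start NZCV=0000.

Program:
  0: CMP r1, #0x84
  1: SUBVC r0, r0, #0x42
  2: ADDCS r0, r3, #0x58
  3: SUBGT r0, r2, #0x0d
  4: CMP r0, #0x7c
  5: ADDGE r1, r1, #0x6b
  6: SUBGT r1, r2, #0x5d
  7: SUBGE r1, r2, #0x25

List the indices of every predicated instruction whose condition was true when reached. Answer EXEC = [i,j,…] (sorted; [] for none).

EXEC = [1,2,3]

[0] flags=0010 → (cmp)
[1] flags=0010 VC?T → r0=0x60
[2] flags=0010 CS?T → r0=0x26
[3] flags=0010 GT?T → r0=0xff
[4] flags=1010 → (cmp)
[5] flags=1010 GE?F → skip
[6] flags=1010 GT?F → skip
[7] flags=1010 GE?F → skip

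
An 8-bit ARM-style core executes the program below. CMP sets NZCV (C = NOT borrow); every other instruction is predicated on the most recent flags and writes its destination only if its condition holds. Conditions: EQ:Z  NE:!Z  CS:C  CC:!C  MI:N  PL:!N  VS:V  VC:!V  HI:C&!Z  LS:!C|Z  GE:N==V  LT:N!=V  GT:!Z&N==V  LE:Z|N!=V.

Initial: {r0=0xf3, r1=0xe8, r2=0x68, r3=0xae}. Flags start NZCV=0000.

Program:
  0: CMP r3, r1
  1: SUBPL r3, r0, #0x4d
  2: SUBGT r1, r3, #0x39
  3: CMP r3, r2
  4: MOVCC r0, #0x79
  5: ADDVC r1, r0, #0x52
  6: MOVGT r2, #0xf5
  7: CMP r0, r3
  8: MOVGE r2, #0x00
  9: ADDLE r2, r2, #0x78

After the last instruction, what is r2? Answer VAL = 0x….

VAL = 0x00

[0] flags=1000 → (cmp)
[1] flags=1000 PL?F → skip
[2] flags=1000 GT?F → skip
[3] flags=0011 → (cmp)
[4] flags=0011 CC?F → skip
[5] flags=0011 VC?F → skip
[6] flags=0011 GT?F → skip
[7] flags=0010 → (cmp)
[8] flags=0010 GE?T → r2=0x00
[9] flags=0010 LE?F → skip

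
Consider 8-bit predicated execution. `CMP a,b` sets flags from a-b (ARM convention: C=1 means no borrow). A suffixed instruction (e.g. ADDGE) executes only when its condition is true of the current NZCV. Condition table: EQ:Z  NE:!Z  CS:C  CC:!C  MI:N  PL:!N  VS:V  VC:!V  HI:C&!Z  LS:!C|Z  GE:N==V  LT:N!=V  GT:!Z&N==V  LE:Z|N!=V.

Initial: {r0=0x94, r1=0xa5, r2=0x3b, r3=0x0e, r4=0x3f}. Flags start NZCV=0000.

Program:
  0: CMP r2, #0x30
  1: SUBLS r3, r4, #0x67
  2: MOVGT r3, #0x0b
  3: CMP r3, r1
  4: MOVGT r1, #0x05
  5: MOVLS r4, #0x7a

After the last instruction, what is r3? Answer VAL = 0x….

[0] flags=0010 → (cmp)
[1] flags=0010 LS?F → skip
[2] flags=0010 GT?T → r3=0x0b
[3] flags=0000 → (cmp)
[4] flags=0000 GT?T → r1=0x05
[5] flags=0000 LS?T → r4=0x7a

VAL = 0x0b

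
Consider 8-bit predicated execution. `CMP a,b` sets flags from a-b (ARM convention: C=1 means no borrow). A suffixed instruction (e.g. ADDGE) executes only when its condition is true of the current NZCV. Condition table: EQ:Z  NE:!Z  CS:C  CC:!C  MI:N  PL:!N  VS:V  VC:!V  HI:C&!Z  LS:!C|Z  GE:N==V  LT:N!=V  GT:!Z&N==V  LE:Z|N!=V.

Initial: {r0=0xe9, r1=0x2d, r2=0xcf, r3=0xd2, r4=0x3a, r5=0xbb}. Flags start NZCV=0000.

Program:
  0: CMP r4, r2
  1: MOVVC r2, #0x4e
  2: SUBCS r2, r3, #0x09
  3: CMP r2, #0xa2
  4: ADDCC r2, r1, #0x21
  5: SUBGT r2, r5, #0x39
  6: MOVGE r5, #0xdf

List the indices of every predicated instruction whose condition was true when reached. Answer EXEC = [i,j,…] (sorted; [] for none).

0: ✓ CMP  NZCV=0000
1: ✓ MOVVC  r2←0x4e
2: · SUBCS
3: ✓ CMP  NZCV=1001
4: ✓ ADDCC  r2←0x4e
5: ✓ SUBGT  r2←0x82
6: ✓ MOVGE  r5←0xdf

EXEC = [1,4,5,6]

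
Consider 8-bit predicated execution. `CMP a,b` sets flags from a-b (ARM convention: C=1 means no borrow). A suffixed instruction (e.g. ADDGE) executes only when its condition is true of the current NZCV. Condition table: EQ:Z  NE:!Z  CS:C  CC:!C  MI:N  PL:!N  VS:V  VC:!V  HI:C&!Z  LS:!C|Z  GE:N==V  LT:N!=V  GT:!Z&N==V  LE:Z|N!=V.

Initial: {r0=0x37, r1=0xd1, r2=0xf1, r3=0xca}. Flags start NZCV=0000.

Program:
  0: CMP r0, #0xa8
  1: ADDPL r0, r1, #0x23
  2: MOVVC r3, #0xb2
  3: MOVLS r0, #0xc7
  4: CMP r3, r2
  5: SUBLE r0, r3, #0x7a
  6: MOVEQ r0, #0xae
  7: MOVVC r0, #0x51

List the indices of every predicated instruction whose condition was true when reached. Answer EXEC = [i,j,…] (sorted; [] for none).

EXEC = [3,5,7]

[0] flags=1001 → (cmp)
[1] flags=1001 PL?F → skip
[2] flags=1001 VC?F → skip
[3] flags=1001 LS?T → r0=0xc7
[4] flags=1000 → (cmp)
[5] flags=1000 LE?T → r0=0x50
[6] flags=1000 EQ?F → skip
[7] flags=1000 VC?T → r0=0x51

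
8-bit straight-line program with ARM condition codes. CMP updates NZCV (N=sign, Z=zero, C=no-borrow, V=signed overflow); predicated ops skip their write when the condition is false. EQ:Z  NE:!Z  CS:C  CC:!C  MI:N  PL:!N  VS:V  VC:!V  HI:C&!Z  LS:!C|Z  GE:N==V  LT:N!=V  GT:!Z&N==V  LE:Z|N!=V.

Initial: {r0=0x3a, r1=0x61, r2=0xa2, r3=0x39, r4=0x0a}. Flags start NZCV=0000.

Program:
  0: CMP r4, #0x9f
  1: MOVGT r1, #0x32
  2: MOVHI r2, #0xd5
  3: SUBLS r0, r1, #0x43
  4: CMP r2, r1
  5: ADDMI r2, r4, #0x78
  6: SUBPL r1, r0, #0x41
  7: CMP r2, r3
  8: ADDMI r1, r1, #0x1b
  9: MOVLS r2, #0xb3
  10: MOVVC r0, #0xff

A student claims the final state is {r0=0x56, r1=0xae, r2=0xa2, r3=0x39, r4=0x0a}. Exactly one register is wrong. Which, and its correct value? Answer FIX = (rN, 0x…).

0: ✓ CMP  NZCV=0000
1: ✓ MOVGT  r1←0x32
2: · MOVHI
3: ✓ SUBLS  r0←0xef
4: ✓ CMP  NZCV=0011
5: · ADDMI
6: ✓ SUBPL  r1←0xae
7: ✓ CMP  NZCV=0011
8: · ADDMI
9: · MOVLS
10: · MOVVC

FIX = (r0, 0xef)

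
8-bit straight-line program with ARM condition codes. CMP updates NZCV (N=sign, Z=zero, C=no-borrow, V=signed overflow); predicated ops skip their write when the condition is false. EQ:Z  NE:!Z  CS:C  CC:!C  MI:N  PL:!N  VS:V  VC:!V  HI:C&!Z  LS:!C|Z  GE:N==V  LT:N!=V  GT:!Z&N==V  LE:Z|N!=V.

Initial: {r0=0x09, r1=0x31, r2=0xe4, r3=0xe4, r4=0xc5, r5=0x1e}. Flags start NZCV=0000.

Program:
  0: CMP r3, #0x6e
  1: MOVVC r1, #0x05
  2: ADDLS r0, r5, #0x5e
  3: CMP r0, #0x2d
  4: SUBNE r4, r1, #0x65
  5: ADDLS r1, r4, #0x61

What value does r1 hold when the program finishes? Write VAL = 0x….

[0] flags=0011 → (cmp)
[1] flags=0011 VC?F → skip
[2] flags=0011 LS?F → skip
[3] flags=1000 → (cmp)
[4] flags=1000 NE?T → r4=0xcc
[5] flags=1000 LS?T → r1=0x2d

VAL = 0x2d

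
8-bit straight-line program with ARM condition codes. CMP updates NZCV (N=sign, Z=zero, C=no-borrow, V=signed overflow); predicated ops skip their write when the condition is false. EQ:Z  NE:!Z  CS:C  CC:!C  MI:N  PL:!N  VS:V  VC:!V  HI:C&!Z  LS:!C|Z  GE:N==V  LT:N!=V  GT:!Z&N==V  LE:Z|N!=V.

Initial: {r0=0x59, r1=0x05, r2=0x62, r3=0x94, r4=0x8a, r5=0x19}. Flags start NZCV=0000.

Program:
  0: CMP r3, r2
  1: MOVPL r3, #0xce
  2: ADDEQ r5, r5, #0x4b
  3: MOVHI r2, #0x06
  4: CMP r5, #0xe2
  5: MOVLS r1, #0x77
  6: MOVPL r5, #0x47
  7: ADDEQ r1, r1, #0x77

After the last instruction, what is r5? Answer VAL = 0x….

0: ✓ CMP  NZCV=0011
1: ✓ MOVPL  r3←0xce
2: · ADDEQ
3: ✓ MOVHI  r2←0x06
4: ✓ CMP  NZCV=0000
5: ✓ MOVLS  r1←0x77
6: ✓ MOVPL  r5←0x47
7: · ADDEQ

VAL = 0x47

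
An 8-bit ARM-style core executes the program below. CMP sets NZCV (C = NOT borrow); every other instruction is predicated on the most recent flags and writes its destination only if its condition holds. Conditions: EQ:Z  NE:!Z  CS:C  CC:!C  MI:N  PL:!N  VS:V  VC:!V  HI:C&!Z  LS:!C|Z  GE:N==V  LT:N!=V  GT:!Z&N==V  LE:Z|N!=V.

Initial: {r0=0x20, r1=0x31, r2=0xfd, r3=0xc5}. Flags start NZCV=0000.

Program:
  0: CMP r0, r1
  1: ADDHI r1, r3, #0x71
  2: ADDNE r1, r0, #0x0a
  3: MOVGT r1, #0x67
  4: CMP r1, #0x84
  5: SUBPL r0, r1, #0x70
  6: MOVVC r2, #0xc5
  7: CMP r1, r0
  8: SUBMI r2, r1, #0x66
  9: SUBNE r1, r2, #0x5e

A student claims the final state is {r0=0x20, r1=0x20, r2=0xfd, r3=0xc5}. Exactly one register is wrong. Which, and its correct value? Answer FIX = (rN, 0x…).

FIX = (r1, 0x9f)

0: ✓ CMP  NZCV=1000
1: · ADDHI
2: ✓ ADDNE  r1←0x2a
3: · MOVGT
4: ✓ CMP  NZCV=1001
5: · SUBPL
6: · MOVVC
7: ✓ CMP  NZCV=0010
8: · SUBMI
9: ✓ SUBNE  r1←0x9f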